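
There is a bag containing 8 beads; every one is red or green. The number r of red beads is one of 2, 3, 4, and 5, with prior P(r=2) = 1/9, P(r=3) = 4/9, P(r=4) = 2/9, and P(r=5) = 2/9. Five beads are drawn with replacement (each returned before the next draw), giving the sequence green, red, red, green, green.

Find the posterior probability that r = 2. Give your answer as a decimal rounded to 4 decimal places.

Compute the likelihood of the observed sequence for each case: P(data | r = 2) = (6/8)(2/8)(2/8)(6/8)(6/8) = 0.026367; P(data | r = 3) = (5/8)(3/8)(3/8)(5/8)(5/8) = 0.034332; P(data | r = 4) = (4/8)(4/8)(4/8)(4/8)(4/8) = 0.03125; P(data | r = 5) = (3/8)(5/8)(5/8)(3/8)(3/8) = 0.020599.
The prior-weighted likelihoods are 1/9 · 0.026367 = 0.0029297, 4/9 · 0.034332 = 0.015259, 2/9 · 0.03125 = 0.0069444, 2/9 · 0.020599 = 0.0045776; with total 0.029711.
Hence P(r = 2 | data) = (0.0029297) / (0.029711) = 0.098608.

0.0986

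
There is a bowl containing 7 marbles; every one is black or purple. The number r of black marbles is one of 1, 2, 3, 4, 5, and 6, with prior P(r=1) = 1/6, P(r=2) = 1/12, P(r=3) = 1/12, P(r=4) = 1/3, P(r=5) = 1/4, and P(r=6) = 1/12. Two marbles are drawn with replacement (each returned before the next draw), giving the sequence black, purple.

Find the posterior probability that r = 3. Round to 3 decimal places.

0.102

Under each hypothesis, the probability of the observed sequence is: P(data | r = 1) = (1/7)(6/7) = 6/49; P(data | r = 2) = (2/7)(5/7) = 10/49; P(data | r = 3) = (3/7)(4/7) = 12/49; P(data | r = 4) = (4/7)(3/7) = 12/49; P(data | r = 5) = (5/7)(2/7) = 10/49; P(data | r = 6) = (6/7)(1/7) = 6/49.
Multiplying each by its prior: 1/6 · 6/49 = 1/49, 1/12 · 10/49 = 5/294, 1/12 · 12/49 = 1/49, 1/3 · 12/49 = 4/49, 1/4 · 10/49 = 5/98, 1/12 · 6/49 = 1/98; summing to 59/294.
Hence P(r = 3 | data) = (1/49) / (59/294) = 6/59.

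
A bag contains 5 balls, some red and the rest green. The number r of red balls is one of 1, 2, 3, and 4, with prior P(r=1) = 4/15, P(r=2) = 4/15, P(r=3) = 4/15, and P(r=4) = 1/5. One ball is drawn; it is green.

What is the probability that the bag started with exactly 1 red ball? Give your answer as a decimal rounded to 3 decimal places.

0.410

The likelihood of this draw under each hypothesis: P(data | r = 1) = (4/5) = 4/5; P(data | r = 2) = (3/5) = 3/5; P(data | r = 3) = (2/5) = 2/5; P(data | r = 4) = (1/5) = 1/5.
Multiplying each by its prior: 4/15 · 4/5 = 16/75, 4/15 · 3/5 = 4/25, 4/15 · 2/5 = 8/75, 1/5 · 1/5 = 1/25; summing to 13/25.
By Bayes' rule, P(r = 1 | data) = (16/75) / (13/25) = 16/39.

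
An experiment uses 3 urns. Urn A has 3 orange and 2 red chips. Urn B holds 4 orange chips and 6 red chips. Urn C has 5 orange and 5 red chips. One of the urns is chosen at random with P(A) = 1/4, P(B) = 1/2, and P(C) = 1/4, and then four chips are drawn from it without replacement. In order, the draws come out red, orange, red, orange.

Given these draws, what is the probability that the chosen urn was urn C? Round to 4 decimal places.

0.2463

For each hypothesis, P(data | H) works out to: P(data | urn A) = (2/5)(3/4)(1/3)(2/2) = 1/10; P(data | urn B) = (6/10)(4/9)(5/8)(3/7) = 1/14; P(data | urn C) = (5/10)(5/9)(4/8)(4/7) = 5/63.
Weighting by the prior gives 1/4 · 1/10 = 1/40, 1/2 · 1/14 = 1/28, 1/4 · 5/63 = 5/252; summing to 29/360.
By Bayes' rule, P(urn C | data) = (5/252) / (29/360) = 50/203.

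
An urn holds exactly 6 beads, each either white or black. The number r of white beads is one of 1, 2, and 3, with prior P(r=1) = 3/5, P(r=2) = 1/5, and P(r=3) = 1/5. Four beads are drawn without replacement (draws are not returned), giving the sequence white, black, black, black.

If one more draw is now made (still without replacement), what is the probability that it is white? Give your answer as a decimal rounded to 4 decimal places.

Under each hypothesis, the probability of the observed sequence is: P(data | r = 1) = (1/6)(5/5)(4/4)(3/3) = 1/6; P(data | r = 2) = (2/6)(4/5)(3/4)(2/3) = 2/15; P(data | r = 3) = (3/6)(3/5)(2/4)(1/3) = 1/20.
Multiplying each by its prior: 3/5 · 1/6 = 1/10, 1/5 · 2/15 = 2/75, 1/5 · 1/20 = 1/100; these sum to 41/300.
The posterior is then P(r = 1 | data) = 30/41, P(r = 2 | data) = 8/41, P(r = 3 | data) = 3/41.
Averaging over the posterior, P(white next | data) = (0)(30/41) + (1/2)(8/41) + (1)(3/41) = 7/41.

0.1707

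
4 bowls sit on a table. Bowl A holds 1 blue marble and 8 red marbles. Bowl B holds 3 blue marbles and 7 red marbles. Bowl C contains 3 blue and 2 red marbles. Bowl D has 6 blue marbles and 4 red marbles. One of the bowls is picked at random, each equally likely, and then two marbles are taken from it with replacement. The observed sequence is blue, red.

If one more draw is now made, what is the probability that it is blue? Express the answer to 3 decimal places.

0.459

The likelihood of the observed sequence under each hypothesis: P(data | bowl A) = (1/9)(8/9) = 0.098765; P(data | bowl B) = (3/10)(7/10) = 0.21; P(data | bowl C) = (3/5)(2/5) = 0.24; P(data | bowl D) = (6/10)(4/10) = 0.24.
Multiplying each by its prior: 1/4 · 0.098765 = 0.024691, 1/4 · 0.21 = 0.0525, 1/4 · 0.24 = 0.06, 1/4 · 0.24 = 0.06; with total 0.19719.
Dividing through by the total gives posterior P(bowl A | data) = 0.12522, P(bowl B | data) = 0.26624, P(bowl C | data) = 0.30427, P(bowl D | data) = 0.30427.
Averaging over the posterior, P(blue next | data) = (1/9)(0.12522) + (3/10)(0.26624) + (3/5)(0.30427) + (3/5)(0.30427) = 0.45891.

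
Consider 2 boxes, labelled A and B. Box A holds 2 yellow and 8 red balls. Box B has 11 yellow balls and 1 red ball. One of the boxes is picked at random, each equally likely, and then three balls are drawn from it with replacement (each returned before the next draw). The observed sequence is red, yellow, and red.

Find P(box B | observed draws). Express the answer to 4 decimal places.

Under each hypothesis, the probability of the observed sequence is: P(data | box A) = (8/10)(2/10)(8/10) = 0.128; P(data | box B) = (1/12)(11/12)(1/12) = 0.0063657.
The prior-weighted likelihoods are 1/2 · 0.128 = 0.064, 1/2 · 0.0063657 = 0.0031829; these sum to 0.067183.
So P(box B | data) = (0.0031829) / (0.067183) = 0.047376.

0.0474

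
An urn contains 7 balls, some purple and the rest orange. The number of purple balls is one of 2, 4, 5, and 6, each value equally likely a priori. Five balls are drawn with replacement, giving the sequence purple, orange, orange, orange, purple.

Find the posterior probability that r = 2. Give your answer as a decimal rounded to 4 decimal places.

Compute the likelihood of the observed sequence for each case: P(data | r = 2) = (2/7)(5/7)(5/7)(5/7)(2/7) = 0.02975; P(data | r = 4) = (4/7)(3/7)(3/7)(3/7)(4/7) = 0.025704; P(data | r = 5) = (5/7)(2/7)(2/7)(2/7)(5/7) = 0.0119; P(data | r = 6) = (6/7)(1/7)(1/7)(1/7)(6/7) = 0.002142.
The prior-weighted likelihoods are 1/4 · 0.02975 = 0.0074374, 1/4 · 0.025704 = 0.0064259, 1/4 · 0.0119 = 0.002975, 1/4 · 0.002142 = 0.00053549; summing to 0.017374.
Hence P(r = 2 | data) = (0.0074374) / (0.017374) = 0.42808.

0.4281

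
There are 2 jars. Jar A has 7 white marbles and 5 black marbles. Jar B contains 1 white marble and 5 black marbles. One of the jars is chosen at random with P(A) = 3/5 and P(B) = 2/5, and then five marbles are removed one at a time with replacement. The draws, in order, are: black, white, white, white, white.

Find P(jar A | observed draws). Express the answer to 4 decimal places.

Compute the likelihood of the observed sequence for each case: P(data | jar A) = (5/12)(7/12)(7/12)(7/12)(7/12) = 0.048245; P(data | jar B) = (5/6)(1/6)(1/6)(1/6)(1/6) = 0.000643.
Weighting by the prior gives 3/5 · 0.048245 = 0.028947, 2/5 · 0.000643 = 0.0002572; with total 0.029204.
So P(jar A | data) = (0.028947) / (0.029204) = 0.99119.

0.9912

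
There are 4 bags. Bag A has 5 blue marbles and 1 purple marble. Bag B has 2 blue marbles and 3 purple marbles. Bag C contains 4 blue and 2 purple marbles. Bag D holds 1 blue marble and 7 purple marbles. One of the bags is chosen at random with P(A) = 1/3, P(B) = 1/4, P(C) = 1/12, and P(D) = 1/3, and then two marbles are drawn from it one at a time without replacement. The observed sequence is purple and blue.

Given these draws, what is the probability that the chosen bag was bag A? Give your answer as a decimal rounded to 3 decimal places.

Under each hypothesis, the probability of the observed sequence is: P(data | bag A) = (1/6)(5/5) = 1/6; P(data | bag B) = (3/5)(2/4) = 3/10; P(data | bag C) = (2/6)(4/5) = 4/15; P(data | bag D) = (7/8)(1/7) = 1/8.
Weighting by the prior gives 1/3 · 1/6 = 1/18, 1/4 · 3/10 = 3/40, 1/12 · 4/15 = 1/45, 1/3 · 1/8 = 1/24; these sum to 7/36.
By Bayes' rule, P(bag A | data) = (1/18) / (7/36) = 2/7.

0.286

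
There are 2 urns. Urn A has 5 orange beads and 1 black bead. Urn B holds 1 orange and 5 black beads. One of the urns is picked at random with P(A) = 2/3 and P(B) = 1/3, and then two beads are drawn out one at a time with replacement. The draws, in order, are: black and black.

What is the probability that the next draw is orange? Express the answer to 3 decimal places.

0.216

The likelihood of the observed sequence under each hypothesis: P(data | urn A) = (1/6)(1/6) = 1/36; P(data | urn B) = (5/6)(5/6) = 25/36.
Multiplying each by its prior: 2/3 · 1/36 = 1/54, 1/3 · 25/36 = 25/108; these sum to 1/4.
Dividing through by the total gives posterior P(urn A | data) = 2/27, P(urn B | data) = 25/27.
So P(orange next | data) = Σ P(orange next | H) P(H | data) = (5/6)(2/27) + (1/6)(25/27) = 35/162.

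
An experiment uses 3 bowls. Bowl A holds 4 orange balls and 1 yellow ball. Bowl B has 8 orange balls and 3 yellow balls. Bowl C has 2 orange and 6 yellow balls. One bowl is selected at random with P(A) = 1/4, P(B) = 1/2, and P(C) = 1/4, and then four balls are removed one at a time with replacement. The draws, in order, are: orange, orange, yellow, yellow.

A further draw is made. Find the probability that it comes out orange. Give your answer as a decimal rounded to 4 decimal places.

0.6203

Under each hypothesis, the probability of the observed sequence is: P(data | bowl A) = (4/5)(4/5)(1/5)(1/5) = 0.0256; P(data | bowl B) = (8/11)(8/11)(3/11)(3/11) = 0.039342; P(data | bowl C) = (2/8)(2/8)(6/8)(6/8) = 0.035156.
Weighting by the prior gives 1/4 · 0.0256 = 0.0064, 1/2 · 0.039342 = 0.019671, 1/4 · 0.035156 = 0.0087891; with total 0.03486.
Dividing through by the total gives posterior P(bowl A | data) = 0.18359, P(bowl B | data) = 0.56428, P(bowl C | data) = 0.25213.
Averaging over the posterior, P(orange next | data) = (4/5)(0.18359) + (8/11)(0.56428) + (1/4)(0.25213) = 0.62029.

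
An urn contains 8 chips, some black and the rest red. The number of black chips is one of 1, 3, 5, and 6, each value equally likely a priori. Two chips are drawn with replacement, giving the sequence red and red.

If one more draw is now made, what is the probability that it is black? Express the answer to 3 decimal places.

The likelihood of the observed sequence under each hypothesis: P(data | r = 1) = (7/8)(7/8) = 49/64; P(data | r = 3) = (5/8)(5/8) = 25/64; P(data | r = 5) = (3/8)(3/8) = 9/64; P(data | r = 6) = (2/8)(2/8) = 1/16.
The prior-weighted likelihoods are 1/4 · 49/64 = 49/256, 1/4 · 25/64 = 25/256, 1/4 · 9/64 = 9/256, 1/4 · 1/16 = 1/64; with total 87/256.
Dividing through by the total gives posterior P(r = 1 | data) = 49/87, P(r = 3 | data) = 25/87, P(r = 5 | data) = 3/29, P(r = 6 | data) = 4/87.
Averaging over the posterior, P(black next | data) = (1/8)(49/87) + (3/8)(25/87) + (5/8)(3/29) + (3/4)(4/87) = 193/696.

0.277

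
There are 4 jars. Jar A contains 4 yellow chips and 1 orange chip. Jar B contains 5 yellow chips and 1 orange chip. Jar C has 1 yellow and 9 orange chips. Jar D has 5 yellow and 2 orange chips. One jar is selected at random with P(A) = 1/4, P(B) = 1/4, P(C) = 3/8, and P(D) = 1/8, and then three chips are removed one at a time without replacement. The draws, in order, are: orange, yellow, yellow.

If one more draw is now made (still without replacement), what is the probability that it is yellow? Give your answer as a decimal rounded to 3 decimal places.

0.948

For each hypothesis, P(data | H) works out to: P(data | jar A) = (1/5)(4/4)(3/3) = 1/5; P(data | jar B) = (1/6)(5/5)(4/4) = 1/6; P(data | jar C) = (9/10)(1/9)(0/8) = 0; P(data | jar D) = (2/7)(5/6)(4/5) = 4/21.
Multiplying each by its prior: 1/4 · 1/5 = 1/20, 1/4 · 1/6 = 1/24, 3/8 · 0 = 0, 1/8 · 4/21 = 1/42; these sum to 97/840.
Dividing through by the total gives posterior P(jar A | data) = 42/97, P(jar B | data) = 35/97, P(jar C | data) = 0, P(jar D | data) = 20/97.
Averaging over the posterior, P(yellow next | data) = (1)(42/97) + (1)(35/97) + (3/4)(20/97) = 92/97.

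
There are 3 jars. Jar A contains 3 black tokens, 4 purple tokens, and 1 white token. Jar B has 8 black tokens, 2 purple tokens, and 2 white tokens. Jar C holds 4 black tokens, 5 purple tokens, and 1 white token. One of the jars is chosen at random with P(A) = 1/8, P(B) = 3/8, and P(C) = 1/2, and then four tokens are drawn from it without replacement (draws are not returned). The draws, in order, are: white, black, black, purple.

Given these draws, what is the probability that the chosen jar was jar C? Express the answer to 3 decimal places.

For each hypothesis, P(data | H) works out to: P(data | jar A) = (1/8)(3/7)(2/6)(4/5) = 0.014286; P(data | jar B) = (2/12)(8/11)(7/10)(2/9) = 0.018855; P(data | jar C) = (1/10)(4/9)(3/8)(5/7) = 0.011905.
Weighting by the prior gives 1/8 · 0.014286 = 0.0017857, 3/8 · 0.018855 = 0.0070707, 1/2 · 0.011905 = 0.0059524; these sum to 0.014809.
So P(jar C | data) = (0.0059524) / (0.014809) = 0.40195.

0.402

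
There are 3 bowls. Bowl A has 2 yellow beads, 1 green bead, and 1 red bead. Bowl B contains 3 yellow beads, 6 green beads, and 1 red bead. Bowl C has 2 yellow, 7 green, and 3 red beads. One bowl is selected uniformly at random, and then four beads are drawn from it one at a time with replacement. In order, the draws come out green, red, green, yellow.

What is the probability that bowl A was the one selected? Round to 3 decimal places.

0.238

The likelihood of the observed sequence under each hypothesis: P(data | bowl A) = (1/4)(1/4)(1/4)(2/4) = 0.0078125; P(data | bowl B) = (6/10)(1/10)(6/10)(3/10) = 0.0108; P(data | bowl C) = (7/12)(3/12)(7/12)(2/12) = 0.014178.
Multiplying each by its prior: 1/3 · 0.0078125 = 0.0026042, 1/3 · 0.0108 = 0.0036, 1/3 · 0.014178 = 0.0047261; these sum to 0.01093.
By Bayes' rule, P(bowl A | data) = (0.0026042) / (0.01093) = 0.23825.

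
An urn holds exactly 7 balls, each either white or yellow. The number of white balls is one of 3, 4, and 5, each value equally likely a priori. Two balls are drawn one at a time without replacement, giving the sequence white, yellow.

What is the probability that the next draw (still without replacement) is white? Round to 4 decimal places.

0.5882

Under each hypothesis, the probability of the observed sequence is: P(data | r = 3) = (3/7)(4/6) = 2/7; P(data | r = 4) = (4/7)(3/6) = 2/7; P(data | r = 5) = (5/7)(2/6) = 5/21.
Multiplying each by its prior: 1/3 · 2/7 = 2/21, 1/3 · 2/7 = 2/21, 1/3 · 5/21 = 5/63; summing to 17/63.
Dividing through by the total gives posterior P(r = 3 | data) = 6/17, P(r = 4 | data) = 6/17, P(r = 5 | data) = 5/17.
The predictive probability is P(white next | data) = (2/5)(6/17) + (3/5)(6/17) + (4/5)(5/17) = 10/17.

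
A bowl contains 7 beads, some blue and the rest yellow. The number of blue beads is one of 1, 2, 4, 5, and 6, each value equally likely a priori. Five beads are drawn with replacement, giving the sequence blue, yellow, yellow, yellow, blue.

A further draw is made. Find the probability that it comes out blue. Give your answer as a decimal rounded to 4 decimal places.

0.4294

For each hypothesis, P(data | H) works out to: P(data | r = 1) = (1/7)(6/7)(6/7)(6/7)(1/7) = 0.012852; P(data | r = 2) = (2/7)(5/7)(5/7)(5/7)(2/7) = 0.02975; P(data | r = 4) = (4/7)(3/7)(3/7)(3/7)(4/7) = 0.025704; P(data | r = 5) = (5/7)(2/7)(2/7)(2/7)(5/7) = 0.0119; P(data | r = 6) = (6/7)(1/7)(1/7)(1/7)(6/7) = 0.002142.
Weighting by the prior gives 1/5 · 0.012852 = 0.0025704, 1/5 · 0.02975 = 0.0059499, 1/5 · 0.025704 = 0.0051407, 1/5 · 0.0119 = 0.00238, 1/5 · 0.002142 = 0.00042839; these sum to 0.016469.
Normalising, the posterior is P(r = 1 | data) = 0.15607, P(r = 2 | data) = 0.36127, P(r = 4 | data) = 0.31214, P(r = 5 | data) = 0.14451, P(r = 6 | data) = 0.026012.
The predictive probability is P(blue next | data) = (1/7)(0.15607) + (2/7)(0.36127) + (4/7)(0.31214) + (5/7)(0.14451) + (6/7)(0.026012) = 0.4294.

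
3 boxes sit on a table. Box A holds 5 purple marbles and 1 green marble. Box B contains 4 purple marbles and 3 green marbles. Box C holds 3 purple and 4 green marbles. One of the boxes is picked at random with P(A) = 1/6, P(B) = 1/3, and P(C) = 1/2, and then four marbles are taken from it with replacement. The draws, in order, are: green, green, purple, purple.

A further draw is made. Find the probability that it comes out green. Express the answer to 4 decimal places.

0.4933

Under each hypothesis, the probability of the observed sequence is: P(data | box A) = (1/6)(1/6)(5/6)(5/6) = 0.01929; P(data | box B) = (3/7)(3/7)(4/7)(4/7) = 0.059975; P(data | box C) = (4/7)(4/7)(3/7)(3/7) = 0.059975.
Weighting by the prior gives 1/6 · 0.01929 = 0.003215, 1/3 · 0.059975 = 0.019992, 1/2 · 0.059975 = 0.029988; these sum to 0.053194.
Dividing through by the total gives posterior P(box A | data) = 0.060439, P(box B | data) = 0.37582, P(box C | data) = 0.56374.
So P(green next | data) = Σ P(green next | H) P(H | data) = (1/6)(0.060439) + (3/7)(0.37582) + (4/7)(0.56374) = 0.49328.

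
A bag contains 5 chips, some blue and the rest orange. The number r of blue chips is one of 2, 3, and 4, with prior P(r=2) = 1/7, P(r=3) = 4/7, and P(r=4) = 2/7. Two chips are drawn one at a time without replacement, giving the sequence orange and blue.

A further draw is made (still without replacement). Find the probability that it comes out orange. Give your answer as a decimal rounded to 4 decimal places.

0.3158

Under each hypothesis, the probability of the observed sequence is: P(data | r = 2) = (3/5)(2/4) = 3/10; P(data | r = 3) = (2/5)(3/4) = 3/10; P(data | r = 4) = (1/5)(4/4) = 1/5.
Weighting by the prior gives 1/7 · 3/10 = 3/70, 4/7 · 3/10 = 6/35, 2/7 · 1/5 = 2/35; these sum to 19/70.
The posterior is then P(r = 2 | data) = 3/19, P(r = 3 | data) = 12/19, P(r = 4 | data) = 4/19.
Averaging over the posterior, P(orange next | data) = (2/3)(3/19) + (1/3)(12/19) + (0)(4/19) = 6/19.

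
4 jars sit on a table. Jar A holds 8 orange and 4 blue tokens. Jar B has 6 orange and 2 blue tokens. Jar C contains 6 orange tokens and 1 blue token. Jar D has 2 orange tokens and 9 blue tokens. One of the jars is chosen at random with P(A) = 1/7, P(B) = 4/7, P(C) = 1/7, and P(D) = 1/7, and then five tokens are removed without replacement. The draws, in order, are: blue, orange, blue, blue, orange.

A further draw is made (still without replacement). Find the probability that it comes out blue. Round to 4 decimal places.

0.6250

Under each hypothesis, the probability of the observed sequence is: P(data | jar A) = (4/12)(8/11)(3/10)(2/9)(7/8) = 0.014141; P(data | jar B) = (2/8)(6/7)(1/6)(0/5) = 0; P(data | jar C) = (1/7)(6/6)(0/5) = 0; P(data | jar D) = (9/11)(2/10)(8/9)(7/8)(1/7) = 0.018182.
Multiplying each by its prior: 1/7 · 0.014141 = 0.0020202, 4/7 · 0 = 0, 1/7 · 0 = 0, 1/7 · 0.018182 = 0.0025974; summing to 0.0046176.
Dividing through by the total gives posterior P(jar A | data) = 0.4375, P(jar B | data) = 0, P(jar C | data) = 0, P(jar D | data) = 0.5625.
So P(blue next | data) = Σ P(blue next | H) P(H | data) = (1/7)(0.4375) + (1)(0.5625) = 0.625.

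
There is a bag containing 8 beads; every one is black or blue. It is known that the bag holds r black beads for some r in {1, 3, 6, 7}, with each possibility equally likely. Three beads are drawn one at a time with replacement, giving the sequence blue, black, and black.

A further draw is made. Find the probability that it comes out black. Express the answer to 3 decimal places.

Under each hypothesis, the probability of the observed sequence is: P(data | r = 1) = (7/8)(1/8)(1/8) = 0.013672; P(data | r = 3) = (5/8)(3/8)(3/8) = 0.087891; P(data | r = 6) = (2/8)(6/8)(6/8) = 0.14062; P(data | r = 7) = (1/8)(7/8)(7/8) = 0.095703.
Weighting by the prior gives 1/4 · 0.013672 = 0.003418, 1/4 · 0.087891 = 0.021973, 1/4 · 0.14062 = 0.035156, 1/4 · 0.095703 = 0.023926; these sum to 0.084473.
Dividing through by the total gives posterior P(r = 1 | data) = 0.040462, P(r = 3 | data) = 0.26012, P(r = 6 | data) = 0.41618, P(r = 7 | data) = 0.28324.
The predictive probability is P(black next | data) = (1/8)(0.040462) + (3/8)(0.26012) + (3/4)(0.41618) + (7/8)(0.28324) = 0.66257.

0.663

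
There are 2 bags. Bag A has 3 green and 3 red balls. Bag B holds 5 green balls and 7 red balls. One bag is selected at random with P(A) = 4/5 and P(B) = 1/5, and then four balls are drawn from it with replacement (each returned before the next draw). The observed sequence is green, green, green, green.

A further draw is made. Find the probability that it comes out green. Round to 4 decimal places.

The likelihood of the observed sequence under each hypothesis: P(data | bag A) = (3/6)(3/6)(3/6)(3/6) = 0.0625; P(data | bag B) = (5/12)(5/12)(5/12)(5/12) = 0.030141.
Weighting by the prior gives 4/5 · 0.0625 = 0.05, 1/5 · 0.030141 = 0.0060282; summing to 0.056028.
Dividing through by the total gives posterior P(bag A | data) = 0.89241, P(bag B | data) = 0.10759.
So P(green next | data) = Σ P(green next | H) P(H | data) = (1/2)(0.89241) + (5/12)(0.10759) = 0.49103.

0.4910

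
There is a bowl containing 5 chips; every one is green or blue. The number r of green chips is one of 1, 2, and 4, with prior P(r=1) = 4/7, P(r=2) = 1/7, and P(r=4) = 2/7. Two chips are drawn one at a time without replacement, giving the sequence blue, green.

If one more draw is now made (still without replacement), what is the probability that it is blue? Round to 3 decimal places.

0.667

Compute the likelihood of the observed sequence for each case: P(data | r = 1) = (4/5)(1/4) = 1/5; P(data | r = 2) = (3/5)(2/4) = 3/10; P(data | r = 4) = (1/5)(4/4) = 1/5.
Multiplying each by its prior: 4/7 · 1/5 = 4/35, 1/7 · 3/10 = 3/70, 2/7 · 1/5 = 2/35; these sum to 3/14.
Normalising, the posterior is P(r = 1 | data) = 8/15, P(r = 2 | data) = 1/5, P(r = 4 | data) = 4/15.
The predictive probability is P(blue next | data) = (1)(8/15) + (2/3)(1/5) + (0)(4/15) = 2/3.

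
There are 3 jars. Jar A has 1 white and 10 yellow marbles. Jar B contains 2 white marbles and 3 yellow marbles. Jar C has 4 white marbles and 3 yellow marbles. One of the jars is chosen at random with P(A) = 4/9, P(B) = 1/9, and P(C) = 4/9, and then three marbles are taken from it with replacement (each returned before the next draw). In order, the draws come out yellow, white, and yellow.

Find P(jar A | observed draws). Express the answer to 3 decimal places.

0.348

Compute the likelihood of the observed sequence for each case: P(data | jar A) = (10/11)(1/11)(10/11) = 0.075131; P(data | jar B) = (3/5)(2/5)(3/5) = 0.144; P(data | jar C) = (3/7)(4/7)(3/7) = 0.10496.
Weighting by the prior gives 4/9 · 0.075131 = 0.033392, 1/9 · 0.144 = 0.016, 4/9 · 0.10496 = 0.046647; summing to 0.096039.
Therefore the posterior P(jar A | data) = (0.033392) / (0.096039) = 0.34769.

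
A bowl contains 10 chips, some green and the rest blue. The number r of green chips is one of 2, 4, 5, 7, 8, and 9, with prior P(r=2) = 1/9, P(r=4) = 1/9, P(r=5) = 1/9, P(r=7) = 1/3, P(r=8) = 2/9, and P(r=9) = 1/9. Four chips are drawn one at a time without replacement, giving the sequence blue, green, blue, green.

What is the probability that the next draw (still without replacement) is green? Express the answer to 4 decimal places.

Compute the likelihood of the observed sequence for each case: P(data | r = 2) = (8/10)(2/9)(7/8)(1/7) = 0.022222; P(data | r = 4) = (6/10)(4/9)(5/8)(3/7) = 0.071429; P(data | r = 5) = (5/10)(5/9)(4/8)(4/7) = 0.079365; P(data | r = 7) = (3/10)(7/9)(2/8)(6/7) = 0.05; P(data | r = 8) = (2/10)(8/9)(1/8)(7/7) = 0.022222; P(data | r = 9) = (1/10)(9/9)(0/8) = 0.
The prior-weighted likelihoods are 1/9 · 0.022222 = 0.0024691, 1/9 · 0.071429 = 0.0079365, 1/9 · 0.079365 = 0.0088183, 1/3 · 0.05 = 0.016667, 2/9 · 0.022222 = 0.0049383, 1/9 · 0 = 0; these sum to 0.040829.
Dividing through by the total gives posterior P(r = 2 | data) = 0.060475, P(r = 4 | data) = 0.19438, P(r = 5 | data) = 0.21598, P(r = 7 | data) = 0.40821, P(r = 8 | data) = 0.12095, P(r = 9 | data) = 0.
So P(green next | data) = Σ P(green next | H) P(H | data) = (0)(0.060475) + (1/3)(0.19438) + (1/2)(0.21598) + (5/6)(0.40821) + (1)(0.12095) = 0.63391.

0.6339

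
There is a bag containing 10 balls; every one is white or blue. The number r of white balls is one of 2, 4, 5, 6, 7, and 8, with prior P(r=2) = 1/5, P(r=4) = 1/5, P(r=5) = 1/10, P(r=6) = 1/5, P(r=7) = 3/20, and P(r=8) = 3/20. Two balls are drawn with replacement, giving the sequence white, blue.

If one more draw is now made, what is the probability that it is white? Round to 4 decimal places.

The likelihood of the observed sequence under each hypothesis: P(data | r = 2) = (2/10)(8/10) = 0.16; P(data | r = 4) = (4/10)(6/10) = 0.24; P(data | r = 5) = (5/10)(5/10) = 0.25; P(data | r = 6) = (6/10)(4/10) = 0.24; P(data | r = 7) = (7/10)(3/10) = 0.21; P(data | r = 8) = (8/10)(2/10) = 0.16.
Multiplying each by its prior: 1/5 · 0.16 = 0.032, 1/5 · 0.24 = 0.048, 1/10 · 0.25 = 0.025, 1/5 · 0.24 = 0.048, 3/20 · 0.21 = 0.0315, 3/20 · 0.16 = 0.024; with total 0.2085.
Normalising, the posterior is P(r = 2 | data) = 0.15348, P(r = 4 | data) = 0.23022, P(r = 5 | data) = 0.1199, P(r = 6 | data) = 0.23022, P(r = 7 | data) = 0.15108, P(r = 8 | data) = 0.11511.
Averaging over the posterior, P(white next | data) = (1/5)(0.15348) + (2/5)(0.23022) + (1/2)(0.1199) + (3/5)(0.23022) + (7/10)(0.15108) + (4/5)(0.11511) = 0.51871.

0.5187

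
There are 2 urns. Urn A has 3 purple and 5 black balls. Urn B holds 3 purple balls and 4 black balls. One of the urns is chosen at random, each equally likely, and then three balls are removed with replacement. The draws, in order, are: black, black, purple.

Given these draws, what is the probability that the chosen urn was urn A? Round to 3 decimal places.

0.511

The likelihood of the observed sequence under each hypothesis: P(data | urn A) = (5/8)(5/8)(3/8) = 0.14648; P(data | urn B) = (4/7)(4/7)(3/7) = 0.13994.
The prior-weighted likelihoods are 1/2 · 0.14648 = 0.073242, 1/2 · 0.13994 = 0.069971; summing to 0.14321.
Therefore the posterior P(urn A | data) = (0.073242) / (0.14321) = 0.51142.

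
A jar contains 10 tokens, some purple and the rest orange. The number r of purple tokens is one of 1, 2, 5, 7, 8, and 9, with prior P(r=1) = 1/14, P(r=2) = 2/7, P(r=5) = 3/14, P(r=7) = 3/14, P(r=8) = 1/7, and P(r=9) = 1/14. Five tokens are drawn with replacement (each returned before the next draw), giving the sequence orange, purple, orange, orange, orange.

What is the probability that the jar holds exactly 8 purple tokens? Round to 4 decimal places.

For each hypothesis, P(data | H) works out to: P(data | r = 1) = (9/10)(1/10)(9/10)(9/10)(9/10) = 0.06561; P(data | r = 2) = (8/10)(2/10)(8/10)(8/10)(8/10) = 0.08192; P(data | r = 5) = (5/10)(5/10)(5/10)(5/10)(5/10) = 0.03125; P(data | r = 7) = (3/10)(7/10)(3/10)(3/10)(3/10) = 0.00567; P(data | r = 8) = (2/10)(8/10)(2/10)(2/10)(2/10) = 0.00128; P(data | r = 9) = (1/10)(9/10)(1/10)(1/10)(1/10) = 9e-05.
Multiplying each by its prior: 1/14 · 0.06561 = 0.0046864, 2/7 · 0.08192 = 0.023406, 3/14 · 0.03125 = 0.0066964, 3/14 · 0.00567 = 0.001215, 1/7 · 0.00128 = 0.00018286, 1/14 · 9e-05 = 6.4286e-06; with total 0.036193.
Therefore the posterior P(r = 8 | data) = (0.00018286) / (0.036193) = 0.0050523.

0.0051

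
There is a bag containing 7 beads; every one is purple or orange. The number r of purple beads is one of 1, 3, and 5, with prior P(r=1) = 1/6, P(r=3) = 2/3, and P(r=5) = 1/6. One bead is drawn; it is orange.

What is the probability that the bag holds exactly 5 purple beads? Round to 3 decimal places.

Under each hypothesis, the probability of this draw is: P(data | r = 1) = (6/7) = 6/7; P(data | r = 3) = (4/7) = 4/7; P(data | r = 5) = (2/7) = 2/7.
Weighting by the prior gives 1/6 · 6/7 = 1/7, 2/3 · 4/7 = 8/21, 1/6 · 2/7 = 1/21; with total 4/7.
Hence P(r = 5 | data) = (1/21) / (4/7) = 1/12.

0.083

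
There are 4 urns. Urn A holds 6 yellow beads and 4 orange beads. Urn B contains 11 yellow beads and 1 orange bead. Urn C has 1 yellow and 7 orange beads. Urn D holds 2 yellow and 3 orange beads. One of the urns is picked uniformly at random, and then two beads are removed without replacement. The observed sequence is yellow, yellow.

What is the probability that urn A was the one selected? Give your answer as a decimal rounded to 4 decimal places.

Under each hypothesis, the probability of the observed sequence is: P(data | urn A) = (6/10)(5/9) = 1/3; P(data | urn B) = (11/12)(10/11) = 5/6; P(data | urn C) = (1/8)(0/7) = 0; P(data | urn D) = (2/5)(1/4) = 1/10.
Multiplying each by its prior: 1/4 · 1/3 = 1/12, 1/4 · 5/6 = 5/24, 1/4 · 0 = 0, 1/4 · 1/10 = 1/40; summing to 19/60.
Hence P(urn A | data) = (1/12) / (19/60) = 5/19.

0.2632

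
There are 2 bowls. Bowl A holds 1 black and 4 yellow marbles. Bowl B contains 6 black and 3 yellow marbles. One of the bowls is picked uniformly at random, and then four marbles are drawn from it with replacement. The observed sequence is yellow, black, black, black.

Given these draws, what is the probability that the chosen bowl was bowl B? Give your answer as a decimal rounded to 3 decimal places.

The likelihood of the observed sequence under each hypothesis: P(data | bowl A) = (4/5)(1/5)(1/5)(1/5) = 0.0064; P(data | bowl B) = (3/9)(6/9)(6/9)(6/9) = 0.098765.
Weighting by the prior gives 1/2 · 0.0064 = 0.0032, 1/2 · 0.098765 = 0.049383; with total 0.052583.
By Bayes' rule, P(bowl B | data) = (0.049383) / (0.052583) = 0.93914.

0.939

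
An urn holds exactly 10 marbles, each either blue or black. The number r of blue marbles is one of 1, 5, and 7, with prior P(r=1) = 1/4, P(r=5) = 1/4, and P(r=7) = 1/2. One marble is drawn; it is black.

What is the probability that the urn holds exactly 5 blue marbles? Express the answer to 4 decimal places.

Compute the likelihood of this draw for each case: P(data | r = 1) = (9/10) = 9/10; P(data | r = 5) = (5/10) = 1/2; P(data | r = 7) = (3/10) = 3/10.
Multiplying each by its prior: 1/4 · 9/10 = 9/40, 1/4 · 1/2 = 1/8, 1/2 · 3/10 = 3/20; these sum to 1/2.
By Bayes' rule, P(r = 5 | data) = (1/8) / (1/2) = 1/4.

0.2500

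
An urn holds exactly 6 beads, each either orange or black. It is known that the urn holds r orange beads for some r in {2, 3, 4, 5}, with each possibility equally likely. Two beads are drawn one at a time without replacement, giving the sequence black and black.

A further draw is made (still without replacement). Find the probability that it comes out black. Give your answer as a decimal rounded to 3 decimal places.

Under each hypothesis, the probability of the observed sequence is: P(data | r = 2) = (4/6)(3/5) = 2/5; P(data | r = 3) = (3/6)(2/5) = 1/5; P(data | r = 4) = (2/6)(1/5) = 1/15; P(data | r = 5) = (1/6)(0/5) = 0.
The prior-weighted likelihoods are 1/4 · 2/5 = 1/10, 1/4 · 1/5 = 1/20, 1/4 · 1/15 = 1/60, 1/4 · 0 = 0; these sum to 1/6.
Normalising, the posterior is P(r = 2 | data) = 3/5, P(r = 3 | data) = 3/10, P(r = 4 | data) = 1/10, P(r = 5 | data) = 0.
So P(black next | data) = Σ P(black next | H) P(H | data) = (1/2)(3/5) + (1/4)(3/10) + (0)(1/10) = 3/8.

0.375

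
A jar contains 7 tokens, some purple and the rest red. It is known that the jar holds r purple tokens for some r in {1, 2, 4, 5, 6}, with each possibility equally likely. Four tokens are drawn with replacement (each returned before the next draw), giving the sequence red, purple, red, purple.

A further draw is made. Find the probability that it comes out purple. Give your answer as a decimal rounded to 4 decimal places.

0.5247

Under each hypothesis, the probability of the observed sequence is: P(data | r = 1) = (6/7)(1/7)(6/7)(1/7) = 0.014994; P(data | r = 2) = (5/7)(2/7)(5/7)(2/7) = 0.041649; P(data | r = 4) = (3/7)(4/7)(3/7)(4/7) = 0.059975; P(data | r = 5) = (2/7)(5/7)(2/7)(5/7) = 0.041649; P(data | r = 6) = (1/7)(6/7)(1/7)(6/7) = 0.014994.
Multiplying each by its prior: 1/5 · 0.014994 = 0.0029988, 1/5 · 0.041649 = 0.0083299, 1/5 · 0.059975 = 0.011995, 1/5 · 0.041649 = 0.0083299, 1/5 · 0.014994 = 0.0029988; summing to 0.034652.
The posterior is then P(r = 1 | data) = 0.086538, P(r = 2 | data) = 0.24038, P(r = 4 | data) = 0.34615, P(r = 5 | data) = 0.24038, P(r = 6 | data) = 0.086538.
So P(purple next | data) = Σ P(purple next | H) P(H | data) = (1/7)(0.086538) + (2/7)(0.24038) + (4/7)(0.34615) + (5/7)(0.24038) + (6/7)(0.086538) = 0.52473.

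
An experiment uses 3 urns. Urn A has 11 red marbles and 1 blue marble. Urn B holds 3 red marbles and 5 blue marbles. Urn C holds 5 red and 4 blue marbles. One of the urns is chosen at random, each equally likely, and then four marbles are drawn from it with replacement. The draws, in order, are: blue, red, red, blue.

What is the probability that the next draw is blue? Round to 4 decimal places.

0.5086

For each hypothesis, P(data | H) works out to: P(data | urn A) = (1/12)(11/12)(11/12)(1/12) = 0.0058353; P(data | urn B) = (5/8)(3/8)(3/8)(5/8) = 0.054932; P(data | urn C) = (4/9)(5/9)(5/9)(4/9) = 0.060966.
Weighting by the prior gives 1/3 · 0.0058353 = 0.0019451, 1/3 · 0.054932 = 0.018311, 1/3 · 0.060966 = 0.020322; with total 0.040578.
Dividing through by the total gives posterior P(urn A | data) = 0.047935, P(urn B | data) = 0.45125, P(urn C | data) = 0.50082.
So P(blue next | data) = Σ P(blue next | H) P(H | data) = (1/12)(0.047935) + (5/8)(0.45125) + (4/9)(0.50082) = 0.50861.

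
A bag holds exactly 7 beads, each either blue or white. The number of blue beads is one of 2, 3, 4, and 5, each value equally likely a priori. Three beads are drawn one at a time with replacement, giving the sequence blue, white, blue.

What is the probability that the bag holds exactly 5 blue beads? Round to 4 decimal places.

For each hypothesis, P(data | H) works out to: P(data | r = 2) = (2/7)(5/7)(2/7) = 20/343; P(data | r = 3) = (3/7)(4/7)(3/7) = 36/343; P(data | r = 4) = (4/7)(3/7)(4/7) = 48/343; P(data | r = 5) = (5/7)(2/7)(5/7) = 50/343.
The prior-weighted likelihoods are 1/4 · 20/343 = 5/343, 1/4 · 36/343 = 9/343, 1/4 · 48/343 = 12/343, 1/4 · 50/343 = 25/686; with total 11/98.
Therefore the posterior P(r = 5 | data) = (25/686) / (11/98) = 25/77.

0.3247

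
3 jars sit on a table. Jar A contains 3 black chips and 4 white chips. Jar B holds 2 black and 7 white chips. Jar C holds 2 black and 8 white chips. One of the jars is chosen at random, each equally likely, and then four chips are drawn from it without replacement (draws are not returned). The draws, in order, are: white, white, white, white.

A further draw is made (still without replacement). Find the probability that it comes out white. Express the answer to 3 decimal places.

For each hypothesis, P(data | H) works out to: P(data | jar A) = (4/7)(3/6)(2/5)(1/4) = 0.028571; P(data | jar B) = (7/9)(6/8)(5/7)(4/6) = 0.27778; P(data | jar C) = (8/10)(7/9)(6/8)(5/7) = 0.33333.
Multiplying each by its prior: 1/3 · 0.028571 = 0.0095238, 1/3 · 0.27778 = 0.092593, 1/3 · 0.33333 = 0.11111; with total 0.21323.
Dividing through by the total gives posterior P(jar A | data) = 0.044665, P(jar B | data) = 0.43424, P(jar C | data) = 0.52109.
The predictive probability is P(white next | data) = (0)(0.044665) + (3/5)(0.43424) + (2/3)(0.52109) = 0.60794.

0.608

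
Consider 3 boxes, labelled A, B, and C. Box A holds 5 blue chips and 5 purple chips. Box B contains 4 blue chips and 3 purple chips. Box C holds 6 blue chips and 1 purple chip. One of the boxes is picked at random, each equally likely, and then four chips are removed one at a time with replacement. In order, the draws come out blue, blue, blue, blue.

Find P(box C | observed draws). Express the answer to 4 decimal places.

0.7614

The likelihood of the observed sequence under each hypothesis: P(data | box A) = (5/10)(5/10)(5/10)(5/10) = 0.0625; P(data | box B) = (4/7)(4/7)(4/7)(4/7) = 0.10662; P(data | box C) = (6/7)(6/7)(6/7)(6/7) = 0.53978.
The prior-weighted likelihoods are 1/3 · 0.0625 = 0.020833, 1/3 · 0.10662 = 0.035541, 1/3 · 0.53978 = 0.17993; these sum to 0.2363.
By Bayes' rule, P(box C | data) = (0.17993) / (0.2363) = 0.76143.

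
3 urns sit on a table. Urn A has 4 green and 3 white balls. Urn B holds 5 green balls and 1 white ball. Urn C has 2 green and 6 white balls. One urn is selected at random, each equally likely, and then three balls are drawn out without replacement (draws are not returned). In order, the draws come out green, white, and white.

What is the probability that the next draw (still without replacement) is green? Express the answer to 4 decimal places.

The likelihood of the observed sequence under each hypothesis: P(data | urn A) = (4/7)(3/6)(2/5) = 4/35; P(data | urn B) = (5/6)(1/5)(0/4) = 0; P(data | urn C) = (2/8)(6/7)(5/6) = 5/28.
Weighting by the prior gives 1/3 · 4/35 = 4/105, 1/3 · 0 = 0, 1/3 · 5/28 = 5/84; with total 41/420.
Dividing through by the total gives posterior P(urn A | data) = 16/41, P(urn B | data) = 0, P(urn C | data) = 25/41.
So P(green next | data) = Σ P(green next | H) P(H | data) = (3/4)(16/41) + (1/5)(25/41) = 17/41.

0.4146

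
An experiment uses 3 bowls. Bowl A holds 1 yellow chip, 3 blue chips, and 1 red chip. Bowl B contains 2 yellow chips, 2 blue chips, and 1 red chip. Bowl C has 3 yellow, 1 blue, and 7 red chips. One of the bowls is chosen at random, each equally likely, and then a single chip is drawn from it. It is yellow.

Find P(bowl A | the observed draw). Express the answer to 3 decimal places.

Compute the likelihood of this draw for each case: P(data | bowl A) = (1/5) = 1/5; P(data | bowl B) = (2/5) = 2/5; P(data | bowl C) = (3/11) = 3/11.
The prior-weighted likelihoods are 1/3 · 1/5 = 1/15, 1/3 · 2/5 = 2/15, 1/3 · 3/11 = 1/11; summing to 16/55.
Therefore the posterior P(bowl A | data) = (1/15) / (16/55) = 11/48.

0.229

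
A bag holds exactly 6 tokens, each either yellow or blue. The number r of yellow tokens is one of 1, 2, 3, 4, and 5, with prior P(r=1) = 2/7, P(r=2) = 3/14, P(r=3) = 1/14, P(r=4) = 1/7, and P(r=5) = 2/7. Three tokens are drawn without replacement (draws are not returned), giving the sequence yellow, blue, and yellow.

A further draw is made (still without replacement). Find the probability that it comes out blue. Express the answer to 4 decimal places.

For each hypothesis, P(data | H) works out to: P(data | r = 1) = (1/6)(5/5)(0/4) = 0; P(data | r = 2) = (2/6)(4/5)(1/4) = 1/15; P(data | r = 3) = (3/6)(3/5)(2/4) = 3/20; P(data | r = 4) = (4/6)(2/5)(3/4) = 1/5; P(data | r = 5) = (5/6)(1/5)(4/4) = 1/6.
Weighting by the prior gives 2/7 · 0 = 0, 3/14 · 1/15 = 1/70, 1/14 · 3/20 = 3/280, 1/7 · 1/5 = 1/35, 2/7 · 1/6 = 1/21; with total 17/168.
Dividing through by the total gives posterior P(r = 1 | data) = 0, P(r = 2 | data) = 12/85, P(r = 3 | data) = 9/85, P(r = 4 | data) = 24/85, P(r = 5 | data) = 8/17.
So P(blue next | data) = Σ P(blue next | H) P(H | data) = (1)(12/85) + (2/3)(9/85) + (1/3)(24/85) + (0)(8/17) = 26/85.

0.3059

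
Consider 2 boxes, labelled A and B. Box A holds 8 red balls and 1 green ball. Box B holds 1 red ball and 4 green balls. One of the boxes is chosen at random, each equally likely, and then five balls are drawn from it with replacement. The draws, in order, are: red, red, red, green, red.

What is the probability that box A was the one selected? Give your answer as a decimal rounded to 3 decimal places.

Compute the likelihood of the observed sequence for each case: P(data | box A) = (8/9)(8/9)(8/9)(1/9)(8/9) = 0.069366; P(data | box B) = (1/5)(1/5)(1/5)(4/5)(1/5) = 0.00128.
The prior-weighted likelihoods are 1/2 · 0.069366 = 0.034683, 1/2 · 0.00128 = 0.00064; with total 0.035323.
Hence P(box A | data) = (0.034683) / (0.035323) = 0.98188.

0.982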